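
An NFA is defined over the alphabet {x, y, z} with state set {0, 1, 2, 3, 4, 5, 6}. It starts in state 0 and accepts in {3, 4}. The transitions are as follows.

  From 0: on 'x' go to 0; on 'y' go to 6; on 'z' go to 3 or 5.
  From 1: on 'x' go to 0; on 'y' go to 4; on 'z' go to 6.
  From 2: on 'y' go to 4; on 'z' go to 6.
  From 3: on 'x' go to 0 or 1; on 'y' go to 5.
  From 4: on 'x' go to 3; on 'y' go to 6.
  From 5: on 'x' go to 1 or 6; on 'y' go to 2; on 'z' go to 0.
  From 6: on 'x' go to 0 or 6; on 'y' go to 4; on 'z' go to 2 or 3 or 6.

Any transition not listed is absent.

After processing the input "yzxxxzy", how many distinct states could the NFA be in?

3

Start in {0}.
Read 'y': {0} → {6}.
Read 'z': {6} → {2, 3, 6}.
Read 'x': {2, 3, 6} → {0, 1, 6}.
Read 'x': {0, 1, 6} → {0, 6}.
Read 'x': {0, 6} → {0, 6}.
Read 'z': {0, 6} → {2, 3, 5, 6}.
Read 'y': {2, 3, 5, 6} → {2, 4, 5}.
That set has 3 states.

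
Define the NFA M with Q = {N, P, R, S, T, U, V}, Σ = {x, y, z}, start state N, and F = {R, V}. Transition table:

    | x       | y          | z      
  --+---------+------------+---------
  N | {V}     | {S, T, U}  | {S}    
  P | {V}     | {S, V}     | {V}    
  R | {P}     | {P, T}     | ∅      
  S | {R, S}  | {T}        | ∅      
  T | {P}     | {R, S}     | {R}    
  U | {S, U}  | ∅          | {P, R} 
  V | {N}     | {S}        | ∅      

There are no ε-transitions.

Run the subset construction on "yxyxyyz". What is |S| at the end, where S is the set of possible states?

1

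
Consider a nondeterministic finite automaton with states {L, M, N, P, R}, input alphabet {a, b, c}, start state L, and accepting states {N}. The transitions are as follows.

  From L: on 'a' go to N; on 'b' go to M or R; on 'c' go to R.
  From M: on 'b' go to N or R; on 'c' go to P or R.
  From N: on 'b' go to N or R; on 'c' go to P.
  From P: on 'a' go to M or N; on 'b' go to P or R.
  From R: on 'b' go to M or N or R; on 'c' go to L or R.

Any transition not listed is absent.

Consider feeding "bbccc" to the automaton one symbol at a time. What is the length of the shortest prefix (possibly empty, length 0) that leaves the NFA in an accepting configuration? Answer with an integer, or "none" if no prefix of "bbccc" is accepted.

Start in {L}.
Read 'b': {L} → {M, R}.
Read 'b': {M, R} → {M, N, R}.
None of the earlier sets intersect F, but {M, N, R} does.

2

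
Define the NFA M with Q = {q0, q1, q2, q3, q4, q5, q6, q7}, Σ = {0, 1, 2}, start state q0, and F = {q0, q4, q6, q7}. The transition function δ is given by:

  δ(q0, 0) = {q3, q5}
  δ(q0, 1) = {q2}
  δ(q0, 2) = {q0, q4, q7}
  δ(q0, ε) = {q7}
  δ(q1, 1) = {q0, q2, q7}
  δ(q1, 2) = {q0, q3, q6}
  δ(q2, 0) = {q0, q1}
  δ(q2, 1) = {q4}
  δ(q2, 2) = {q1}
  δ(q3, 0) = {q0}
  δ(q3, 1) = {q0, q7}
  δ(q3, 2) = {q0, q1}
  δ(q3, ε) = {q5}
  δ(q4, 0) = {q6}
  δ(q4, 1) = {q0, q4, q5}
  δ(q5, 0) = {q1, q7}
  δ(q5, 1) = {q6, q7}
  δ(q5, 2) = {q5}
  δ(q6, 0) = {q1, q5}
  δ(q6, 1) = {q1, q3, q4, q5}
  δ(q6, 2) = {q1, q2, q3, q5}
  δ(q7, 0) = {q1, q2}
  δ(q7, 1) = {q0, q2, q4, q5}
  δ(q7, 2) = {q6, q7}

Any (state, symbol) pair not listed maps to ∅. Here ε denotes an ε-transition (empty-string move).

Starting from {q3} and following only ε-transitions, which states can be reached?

{q3, q5}

Begin with {q3}.
ε-move q3 → q5; add q5.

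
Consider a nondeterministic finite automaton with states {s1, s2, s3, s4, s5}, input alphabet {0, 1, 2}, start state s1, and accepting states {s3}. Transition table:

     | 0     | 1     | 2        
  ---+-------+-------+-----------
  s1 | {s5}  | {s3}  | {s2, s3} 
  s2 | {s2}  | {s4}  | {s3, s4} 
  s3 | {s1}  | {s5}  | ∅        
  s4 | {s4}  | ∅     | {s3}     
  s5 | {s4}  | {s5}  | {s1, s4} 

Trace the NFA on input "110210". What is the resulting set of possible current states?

{s4}

Start in {s1}.
Read '1': {s1} → {s3}.
Read '1': {s3} → {s5}.
Read '0': {s5} → {s4}.
Read '2': {s4} → {s3}.
Read '1': {s3} → {s5}.
Read '0': {s5} → {s4}.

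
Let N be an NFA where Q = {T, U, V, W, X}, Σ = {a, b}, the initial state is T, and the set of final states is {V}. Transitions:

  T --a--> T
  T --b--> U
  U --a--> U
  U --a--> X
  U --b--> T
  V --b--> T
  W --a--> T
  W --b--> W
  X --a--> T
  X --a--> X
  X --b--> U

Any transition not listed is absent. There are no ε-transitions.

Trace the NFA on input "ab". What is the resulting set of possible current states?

{U}

Start in {T}.
Read 'a': T→{T}; now {T}.
Read 'b': T→{U}; now {U}.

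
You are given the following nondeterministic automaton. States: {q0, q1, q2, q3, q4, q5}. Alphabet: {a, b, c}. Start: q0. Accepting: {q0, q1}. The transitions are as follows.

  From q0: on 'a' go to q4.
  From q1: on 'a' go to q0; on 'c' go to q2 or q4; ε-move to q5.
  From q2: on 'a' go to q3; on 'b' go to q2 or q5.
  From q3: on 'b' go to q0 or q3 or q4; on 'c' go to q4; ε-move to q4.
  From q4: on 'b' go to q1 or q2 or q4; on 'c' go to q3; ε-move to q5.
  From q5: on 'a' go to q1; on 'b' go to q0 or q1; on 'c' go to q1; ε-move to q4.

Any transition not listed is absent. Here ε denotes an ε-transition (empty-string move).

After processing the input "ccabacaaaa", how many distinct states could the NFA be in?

0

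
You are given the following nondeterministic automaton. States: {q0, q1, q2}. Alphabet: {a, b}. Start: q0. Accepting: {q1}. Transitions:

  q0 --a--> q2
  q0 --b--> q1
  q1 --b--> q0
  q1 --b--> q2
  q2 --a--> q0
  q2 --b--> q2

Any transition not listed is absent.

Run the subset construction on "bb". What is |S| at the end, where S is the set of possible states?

Start in {q0}.
Read 'b': q0→{q1}; now {q1}.
Read 'b': q1→{q0, q2}; now {q0, q2}.
That set has 2 states.

2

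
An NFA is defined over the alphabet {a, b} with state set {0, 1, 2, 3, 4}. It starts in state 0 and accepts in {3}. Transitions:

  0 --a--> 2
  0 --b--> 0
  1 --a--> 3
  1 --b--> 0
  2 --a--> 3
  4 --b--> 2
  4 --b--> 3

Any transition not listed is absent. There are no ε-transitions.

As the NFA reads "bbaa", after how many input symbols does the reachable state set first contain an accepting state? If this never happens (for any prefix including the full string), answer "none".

Start in {0}.
Read 'b': 0→{0}; now {0}.
Read 'b': 0→{0}; now {0}.
Read 'a': 0→{2}; now {2}.
Read 'a': 2→{3}; now {3}.
None of the earlier sets intersect F, but {3} does.

4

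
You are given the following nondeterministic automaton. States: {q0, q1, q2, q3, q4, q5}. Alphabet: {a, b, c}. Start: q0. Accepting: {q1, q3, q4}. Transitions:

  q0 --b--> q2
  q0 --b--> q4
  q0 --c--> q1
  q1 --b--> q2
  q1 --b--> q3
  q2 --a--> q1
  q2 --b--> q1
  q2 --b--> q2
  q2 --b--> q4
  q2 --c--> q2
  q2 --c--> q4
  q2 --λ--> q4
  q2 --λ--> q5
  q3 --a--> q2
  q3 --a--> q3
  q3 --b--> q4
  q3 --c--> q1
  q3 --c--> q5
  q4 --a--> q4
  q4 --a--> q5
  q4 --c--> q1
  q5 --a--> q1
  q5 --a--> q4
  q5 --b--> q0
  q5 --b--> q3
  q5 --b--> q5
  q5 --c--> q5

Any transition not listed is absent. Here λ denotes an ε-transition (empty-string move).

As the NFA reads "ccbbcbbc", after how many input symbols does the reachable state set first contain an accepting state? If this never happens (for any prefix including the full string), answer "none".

1

Start in {q0}.
Read 'c': q0→{q1}; now {q1}.
None of the earlier sets intersect F, but {q1} does.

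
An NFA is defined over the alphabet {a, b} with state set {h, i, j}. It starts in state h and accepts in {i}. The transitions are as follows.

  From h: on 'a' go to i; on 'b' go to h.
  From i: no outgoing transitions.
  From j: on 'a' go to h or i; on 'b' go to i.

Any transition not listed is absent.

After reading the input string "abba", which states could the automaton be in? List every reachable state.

Start in {h}.
Read 'a': {h} → {i}.
Read 'b': {i} → ∅.
The set is empty and remains empty for the remaining 2 symbols.

∅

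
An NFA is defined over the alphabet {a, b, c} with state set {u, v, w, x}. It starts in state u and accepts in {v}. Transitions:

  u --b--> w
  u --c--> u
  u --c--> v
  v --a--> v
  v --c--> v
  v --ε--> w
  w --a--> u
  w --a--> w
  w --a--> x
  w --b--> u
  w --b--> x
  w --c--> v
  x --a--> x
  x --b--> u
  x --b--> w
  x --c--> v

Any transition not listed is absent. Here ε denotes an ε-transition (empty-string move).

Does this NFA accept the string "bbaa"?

Start in {u}.
Read 'b': {u} → {w}.
Read 'b': {w} → {u, x}.
Read 'a': {u, x} → {x}.
Read 'a': {x} → {x}.
The final set {x} contains no accepting state.

No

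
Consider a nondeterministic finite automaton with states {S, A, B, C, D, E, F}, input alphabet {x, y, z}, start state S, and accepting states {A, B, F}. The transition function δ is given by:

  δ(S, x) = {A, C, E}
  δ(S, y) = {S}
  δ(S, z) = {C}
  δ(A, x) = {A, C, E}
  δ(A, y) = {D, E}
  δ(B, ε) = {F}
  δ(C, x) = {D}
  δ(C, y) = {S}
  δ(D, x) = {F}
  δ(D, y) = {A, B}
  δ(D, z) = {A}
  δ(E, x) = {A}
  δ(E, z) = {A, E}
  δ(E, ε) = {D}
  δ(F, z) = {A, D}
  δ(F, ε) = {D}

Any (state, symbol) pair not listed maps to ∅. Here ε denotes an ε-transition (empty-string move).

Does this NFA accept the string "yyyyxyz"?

Yes

Start in {S}.
Read 'y': {S} → {S}.
Read 'y': {S} → {S}.
Read 'y': {S} → {S}.
Read 'y': {S} → {S}.
Read 'x': {S} → {A, C, D, E}.
Read 'y': {A, C, D, E} → {S, A, B, D, E, F}.
Read 'z': {S, A, B, D, E, F} → {A, C, D, E}.
The final set {A, C, D, E} contains the accepting state A.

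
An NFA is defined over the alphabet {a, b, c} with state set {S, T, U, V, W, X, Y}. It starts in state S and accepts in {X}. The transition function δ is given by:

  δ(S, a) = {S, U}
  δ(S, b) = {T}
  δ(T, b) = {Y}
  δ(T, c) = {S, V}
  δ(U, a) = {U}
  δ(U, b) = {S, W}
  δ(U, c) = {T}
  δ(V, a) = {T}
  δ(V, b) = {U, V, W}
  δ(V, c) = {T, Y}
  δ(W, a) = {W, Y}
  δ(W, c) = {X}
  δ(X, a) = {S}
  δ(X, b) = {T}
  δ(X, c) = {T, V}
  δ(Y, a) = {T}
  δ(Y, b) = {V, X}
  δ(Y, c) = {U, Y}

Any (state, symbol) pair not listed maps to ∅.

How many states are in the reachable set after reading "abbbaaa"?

2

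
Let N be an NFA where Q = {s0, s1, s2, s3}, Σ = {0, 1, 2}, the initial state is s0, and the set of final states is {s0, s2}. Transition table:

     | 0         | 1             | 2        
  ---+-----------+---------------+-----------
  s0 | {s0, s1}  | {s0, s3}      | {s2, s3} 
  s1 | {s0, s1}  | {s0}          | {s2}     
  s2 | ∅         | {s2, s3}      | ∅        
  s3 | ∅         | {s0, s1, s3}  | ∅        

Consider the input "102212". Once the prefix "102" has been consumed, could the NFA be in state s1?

Start in {s0}.
Read '1': s0→{s0, s3}; now {s0, s3}.
Read '0': s0→{s0, s1}, s3→∅; now {s0, s1}.
Read '2': s0→{s2, s3}, s1→{s2}; now {s2, s3}.
State s1 is not in {s2, s3}.

No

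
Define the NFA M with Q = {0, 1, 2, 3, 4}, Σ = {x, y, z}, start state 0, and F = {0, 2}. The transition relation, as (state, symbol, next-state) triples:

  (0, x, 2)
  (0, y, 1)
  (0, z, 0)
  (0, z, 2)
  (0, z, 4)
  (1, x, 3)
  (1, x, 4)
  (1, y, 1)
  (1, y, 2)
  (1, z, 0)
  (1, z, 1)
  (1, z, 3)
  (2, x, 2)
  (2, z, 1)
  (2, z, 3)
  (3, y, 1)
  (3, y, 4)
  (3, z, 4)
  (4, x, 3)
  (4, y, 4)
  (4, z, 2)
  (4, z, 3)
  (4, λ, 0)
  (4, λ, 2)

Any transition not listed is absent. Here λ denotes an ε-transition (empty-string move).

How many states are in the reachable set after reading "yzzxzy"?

4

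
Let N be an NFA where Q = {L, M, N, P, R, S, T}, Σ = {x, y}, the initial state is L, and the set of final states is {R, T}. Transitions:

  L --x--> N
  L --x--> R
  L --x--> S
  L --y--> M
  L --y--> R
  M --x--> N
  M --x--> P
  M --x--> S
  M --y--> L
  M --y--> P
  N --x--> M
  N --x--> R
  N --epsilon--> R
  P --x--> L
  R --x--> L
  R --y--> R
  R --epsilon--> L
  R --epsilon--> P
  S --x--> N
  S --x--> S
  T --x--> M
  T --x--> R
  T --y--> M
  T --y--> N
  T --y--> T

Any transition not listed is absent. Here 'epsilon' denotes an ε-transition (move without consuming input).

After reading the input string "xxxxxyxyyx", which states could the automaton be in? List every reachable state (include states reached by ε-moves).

{L, N, P, R, S}

Start in {L}.
Read 'x': L→{N, R, S}; union {N, R, S}; ε-closure = {L, N, P, R, S}.
Read 'x': L→{N, R, S}, N→{M, R}, P→{L}, R→{L}, S→{N, S}; union {L, M, N, R, S}; ε-closure = {L, M, N, P, R, S}.
Read 'x': L→{N, R, S}, M→{N, P, S}, N→{M, R}, P→{L}, R→{L}, S→{N, S}; now {L, M, N, P, R, S}.
Read 'x': L→{N, R, S}, M→{N, P, S}, N→{M, R}, P→{L}, R→{L}, S→{N, S}; now {L, M, N, P, R, S}.
Read 'x': L→{N, R, S}, M→{N, P, S}, N→{M, R}, P→{L}, R→{L}, S→{N, S}; now {L, M, N, P, R, S}.
Read 'y': L→{M, R}, M→{L, P}, N→∅, P→∅, R→{R}, S→∅; now {L, M, P, R}.
Read 'x': L→{N, R, S}, M→{N, P, S}, P→{L}, R→{L}; now {L, N, P, R, S}.
Read 'y': L→{M, R}, N→∅, P→∅, R→{R}, S→∅; union {M, R}; ε-closure = {L, M, P, R}.
Read 'y': L→{M, R}, M→{L, P}, P→∅, R→{R}; now {L, M, P, R}.
Read 'x': L→{N, R, S}, M→{N, P, S}, P→{L}, R→{L}; now {L, N, P, R, S}.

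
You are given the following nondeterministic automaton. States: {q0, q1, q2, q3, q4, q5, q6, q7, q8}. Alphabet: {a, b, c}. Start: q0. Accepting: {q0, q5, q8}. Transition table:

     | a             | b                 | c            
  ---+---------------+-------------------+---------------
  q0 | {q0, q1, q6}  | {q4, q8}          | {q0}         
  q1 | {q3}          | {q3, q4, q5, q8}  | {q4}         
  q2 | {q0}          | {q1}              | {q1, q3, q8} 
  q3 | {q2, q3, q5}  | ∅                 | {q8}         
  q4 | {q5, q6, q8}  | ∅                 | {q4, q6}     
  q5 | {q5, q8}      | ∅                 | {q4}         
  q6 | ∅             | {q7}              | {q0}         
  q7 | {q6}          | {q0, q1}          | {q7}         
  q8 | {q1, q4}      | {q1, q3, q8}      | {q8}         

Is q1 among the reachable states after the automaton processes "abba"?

Start in {q0}.
Read 'a': {q0} → {q0, q1, q6}.
Read 'b': {q0, q1, q6} → {q3, q4, q5, q7, q8}.
Read 'b': {q3, q4, q5, q7, q8} → {q0, q1, q3, q8}.
Read 'a': {q0, q1, q3, q8} → {q0, q1, q2, q3, q4, q5, q6}.
State q1 is in {q0, q1, q2, q3, q4, q5, q6}.

Yes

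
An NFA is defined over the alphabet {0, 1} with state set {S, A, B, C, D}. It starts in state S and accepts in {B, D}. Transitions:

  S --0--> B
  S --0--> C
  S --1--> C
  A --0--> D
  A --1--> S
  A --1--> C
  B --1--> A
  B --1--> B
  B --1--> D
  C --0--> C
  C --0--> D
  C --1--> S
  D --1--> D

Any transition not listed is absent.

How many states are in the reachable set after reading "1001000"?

Start in {S}.
Read '1': {S} → {C}.
Read '0': {C} → {C, D}.
Read '0': {C, D} → {C, D}.
Read '1': {C, D} → {S, D}.
Read '0': {S, D} → {B, C}.
Read '0': {B, C} → {C, D}.
Read '0': {C, D} → {C, D}.
That set has 2 states.

2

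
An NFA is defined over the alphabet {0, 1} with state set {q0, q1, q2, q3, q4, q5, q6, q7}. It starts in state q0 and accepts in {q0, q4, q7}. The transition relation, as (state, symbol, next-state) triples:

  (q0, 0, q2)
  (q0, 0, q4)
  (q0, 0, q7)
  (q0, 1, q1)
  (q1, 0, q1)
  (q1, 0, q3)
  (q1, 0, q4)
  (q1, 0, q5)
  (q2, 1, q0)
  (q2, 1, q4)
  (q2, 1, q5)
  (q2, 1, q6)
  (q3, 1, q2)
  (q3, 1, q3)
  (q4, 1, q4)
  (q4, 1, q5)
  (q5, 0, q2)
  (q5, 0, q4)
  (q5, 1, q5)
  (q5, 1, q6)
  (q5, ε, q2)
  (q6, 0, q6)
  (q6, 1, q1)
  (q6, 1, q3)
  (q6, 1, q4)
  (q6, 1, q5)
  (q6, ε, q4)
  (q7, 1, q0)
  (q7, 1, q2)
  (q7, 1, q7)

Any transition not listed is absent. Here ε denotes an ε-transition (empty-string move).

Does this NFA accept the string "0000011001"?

Start in {q0}.
Read '0': q0→{q2, q4, q7}; now {q2, q4, q7}.
Read '0': q2→∅, q4→∅, q7→∅; now ∅.
The set is empty and remains empty for the remaining 8 symbols.
The final set ∅ contains no accepting state.

No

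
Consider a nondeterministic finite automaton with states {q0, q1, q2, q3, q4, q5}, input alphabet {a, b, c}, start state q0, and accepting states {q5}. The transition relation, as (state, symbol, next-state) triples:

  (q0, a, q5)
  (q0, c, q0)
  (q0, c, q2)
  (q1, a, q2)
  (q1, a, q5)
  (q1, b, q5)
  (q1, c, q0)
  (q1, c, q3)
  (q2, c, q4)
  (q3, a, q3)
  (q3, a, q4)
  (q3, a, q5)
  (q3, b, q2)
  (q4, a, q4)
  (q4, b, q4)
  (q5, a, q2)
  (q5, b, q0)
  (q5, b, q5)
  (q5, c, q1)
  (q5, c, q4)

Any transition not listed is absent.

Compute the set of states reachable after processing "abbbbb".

{q0, q5}

Start in {q0}.
Read 'a': q0→{q5}; now {q5}.
Read 'b': q5→{q0, q5}; now {q0, q5}.
Read 'b': q0→∅, q5→{q0, q5}; now {q0, q5}.
Read 'b': q0→∅, q5→{q0, q5}; now {q0, q5}.
Read 'b': q0→∅, q5→{q0, q5}; now {q0, q5}.
Read 'b': q0→∅, q5→{q0, q5}; now {q0, q5}.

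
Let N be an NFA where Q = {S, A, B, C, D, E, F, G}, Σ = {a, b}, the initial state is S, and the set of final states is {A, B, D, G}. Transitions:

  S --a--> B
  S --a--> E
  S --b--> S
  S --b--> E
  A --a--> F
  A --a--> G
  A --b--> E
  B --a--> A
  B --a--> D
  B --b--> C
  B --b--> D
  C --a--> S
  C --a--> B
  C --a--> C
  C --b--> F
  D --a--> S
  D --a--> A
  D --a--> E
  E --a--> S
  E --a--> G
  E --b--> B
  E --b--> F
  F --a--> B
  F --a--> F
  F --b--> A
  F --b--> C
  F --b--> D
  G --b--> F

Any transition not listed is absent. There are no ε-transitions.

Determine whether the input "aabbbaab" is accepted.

Yes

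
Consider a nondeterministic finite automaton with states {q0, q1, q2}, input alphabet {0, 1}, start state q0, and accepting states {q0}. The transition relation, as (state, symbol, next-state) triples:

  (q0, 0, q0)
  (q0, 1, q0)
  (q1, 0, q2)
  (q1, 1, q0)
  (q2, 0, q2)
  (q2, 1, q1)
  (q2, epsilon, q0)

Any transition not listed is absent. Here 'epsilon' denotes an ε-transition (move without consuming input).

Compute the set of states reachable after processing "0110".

Start in {q0}.
Read '0': {q0} → {q0}.
Read '1': {q0} → {q0}.
Read '1': {q0} → {q0}.
Read '0': {q0} → {q0}.

{q0}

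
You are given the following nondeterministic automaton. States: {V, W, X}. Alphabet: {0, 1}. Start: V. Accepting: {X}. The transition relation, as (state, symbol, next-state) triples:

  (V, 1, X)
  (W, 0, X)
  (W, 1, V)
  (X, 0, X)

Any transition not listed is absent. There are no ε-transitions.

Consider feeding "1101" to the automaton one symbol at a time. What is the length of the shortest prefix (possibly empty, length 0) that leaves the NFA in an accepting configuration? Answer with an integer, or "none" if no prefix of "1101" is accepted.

Start in {V}.
Read '1': V→{X}; now {X}.
None of the earlier sets intersect F, but {X} does.

1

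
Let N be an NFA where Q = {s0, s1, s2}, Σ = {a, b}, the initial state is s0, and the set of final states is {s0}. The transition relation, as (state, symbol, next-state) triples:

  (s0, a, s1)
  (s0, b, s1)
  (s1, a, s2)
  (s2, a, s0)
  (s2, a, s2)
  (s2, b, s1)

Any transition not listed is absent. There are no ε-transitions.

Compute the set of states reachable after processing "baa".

{s0, s2}

Start in {s0}.
Read 'b': s0→{s1}; now {s1}.
Read 'a': s1→{s2}; now {s2}.
Read 'a': s2→{s0, s2}; now {s0, s2}.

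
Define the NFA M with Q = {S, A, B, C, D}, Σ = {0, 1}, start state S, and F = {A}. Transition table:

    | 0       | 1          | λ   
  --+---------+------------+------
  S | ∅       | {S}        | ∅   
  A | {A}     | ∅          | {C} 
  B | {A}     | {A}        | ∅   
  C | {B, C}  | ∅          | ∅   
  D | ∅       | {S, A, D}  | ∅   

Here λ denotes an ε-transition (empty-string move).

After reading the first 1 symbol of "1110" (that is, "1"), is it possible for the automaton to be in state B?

Start in {S}.
Read '1': S→{S}; now {S}.
State B is not in {S}.

No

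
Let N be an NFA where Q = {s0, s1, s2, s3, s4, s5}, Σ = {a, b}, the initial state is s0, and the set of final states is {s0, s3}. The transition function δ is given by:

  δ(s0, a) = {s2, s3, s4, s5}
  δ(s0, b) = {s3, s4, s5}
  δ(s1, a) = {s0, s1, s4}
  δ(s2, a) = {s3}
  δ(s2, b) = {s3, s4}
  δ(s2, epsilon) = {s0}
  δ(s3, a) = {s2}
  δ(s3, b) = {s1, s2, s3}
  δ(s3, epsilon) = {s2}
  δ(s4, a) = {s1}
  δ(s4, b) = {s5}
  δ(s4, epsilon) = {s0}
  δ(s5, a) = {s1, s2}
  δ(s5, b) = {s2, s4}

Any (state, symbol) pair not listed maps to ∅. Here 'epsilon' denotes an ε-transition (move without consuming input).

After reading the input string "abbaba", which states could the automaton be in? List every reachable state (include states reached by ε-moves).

Start in {s0}.
Read 'a': s0→{s2, s3, s4, s5}; union {s2, s3, s4, s5}; ε-closure = {s0, s2, s3, s4, s5}.
Read 'b': s0→{s3, s4, s5}, s2→{s3, s4}, s3→{s1, s2, s3}, s4→{s5}, s5→{s2, s4}; union {s1, s2, s3, s4, s5}; ε-closure = {s0, s1, s2, s3, s4, s5}.
Read 'b': s0→{s3, s4, s5}, s1→∅, s2→{s3, s4}, s3→{s1, s2, s3}, s4→{s5}, s5→{s2, s4}; union {s1, s2, s3, s4, s5}; ε-closure = {s0, s1, s2, s3, s4, s5}.
Read 'a': s0→{s2, s3, s4, s5}, s1→{s0, s1, s4}, s2→{s3}, s3→{s2}, s4→{s1}, s5→{s1, s2}; now {s0, s1, s2, s3, s4, s5}.
Read 'b': s0→{s3, s4, s5}, s1→∅, s2→{s3, s4}, s3→{s1, s2, s3}, s4→{s5}, s5→{s2, s4}; union {s1, s2, s3, s4, s5}; ε-closure = {s0, s1, s2, s3, s4, s5}.
Read 'a': s0→{s2, s3, s4, s5}, s1→{s0, s1, s4}, s2→{s3}, s3→{s2}, s4→{s1}, s5→{s1, s2}; now {s0, s1, s2, s3, s4, s5}.

{s0, s1, s2, s3, s4, s5}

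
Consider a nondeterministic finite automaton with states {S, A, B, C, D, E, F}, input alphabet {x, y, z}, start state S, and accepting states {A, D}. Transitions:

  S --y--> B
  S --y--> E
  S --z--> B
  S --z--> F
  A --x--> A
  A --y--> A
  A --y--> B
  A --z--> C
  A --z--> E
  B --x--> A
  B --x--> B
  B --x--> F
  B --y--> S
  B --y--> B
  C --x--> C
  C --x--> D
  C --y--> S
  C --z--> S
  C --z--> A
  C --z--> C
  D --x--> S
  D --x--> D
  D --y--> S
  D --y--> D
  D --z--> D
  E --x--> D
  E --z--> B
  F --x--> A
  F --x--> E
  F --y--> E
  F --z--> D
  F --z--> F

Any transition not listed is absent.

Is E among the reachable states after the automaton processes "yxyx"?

Start in {S}.
Read 'y': {S} → {B, E}.
Read 'x': {B, E} → {A, B, D, F}.
Read 'y': {A, B, D, F} → {S, A, B, D, E}.
Read 'x': {S, A, B, D, E} → {S, A, B, D, F}.
State E is not in {S, A, B, D, F}.

No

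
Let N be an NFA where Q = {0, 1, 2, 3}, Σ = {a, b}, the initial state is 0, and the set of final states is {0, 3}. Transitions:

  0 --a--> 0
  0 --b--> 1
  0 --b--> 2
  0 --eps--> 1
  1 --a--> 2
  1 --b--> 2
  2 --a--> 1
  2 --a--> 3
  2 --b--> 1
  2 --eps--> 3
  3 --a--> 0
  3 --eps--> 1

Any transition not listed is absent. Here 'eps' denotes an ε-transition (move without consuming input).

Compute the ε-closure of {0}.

{0, 1}

Begin with {0}.
ε-move 0 → 1; add 1.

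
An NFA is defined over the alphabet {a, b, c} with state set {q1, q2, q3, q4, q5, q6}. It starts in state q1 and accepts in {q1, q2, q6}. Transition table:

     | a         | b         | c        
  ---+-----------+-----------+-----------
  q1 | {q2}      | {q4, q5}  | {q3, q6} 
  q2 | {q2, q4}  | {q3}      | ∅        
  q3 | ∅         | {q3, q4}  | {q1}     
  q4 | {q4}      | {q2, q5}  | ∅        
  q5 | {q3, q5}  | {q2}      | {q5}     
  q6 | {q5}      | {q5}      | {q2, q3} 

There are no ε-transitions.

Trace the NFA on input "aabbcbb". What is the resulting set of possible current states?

{q2, q5}

Start in {q1}.
Read 'a': q1→{q2}; now {q2}.
Read 'a': q2→{q2, q4}; now {q2, q4}.
Read 'b': q2→{q3}, q4→{q2, q5}; now {q2, q3, q5}.
Read 'b': q2→{q3}, q3→{q3, q4}, q5→{q2}; now {q2, q3, q4}.
Read 'c': q2→∅, q3→{q1}, q4→∅; now {q1}.
Read 'b': q1→{q4, q5}; now {q4, q5}.
Read 'b': q4→{q2, q5}, q5→{q2}; now {q2, q5}.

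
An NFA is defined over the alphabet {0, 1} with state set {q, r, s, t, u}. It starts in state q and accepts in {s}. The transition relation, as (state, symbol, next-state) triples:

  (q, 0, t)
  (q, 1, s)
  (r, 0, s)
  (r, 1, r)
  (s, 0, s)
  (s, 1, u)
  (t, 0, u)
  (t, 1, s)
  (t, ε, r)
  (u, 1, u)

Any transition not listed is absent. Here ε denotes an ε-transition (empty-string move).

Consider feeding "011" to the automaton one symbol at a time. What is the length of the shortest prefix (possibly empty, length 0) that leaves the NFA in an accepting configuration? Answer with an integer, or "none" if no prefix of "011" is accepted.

2

Start in {q}.
Read '0': q→{t}; union {t}; ε-closure = {r, t}.
Read '1': r→{r}, t→{s}; now {r, s}.
None of the earlier sets intersect F, but {r, s} does.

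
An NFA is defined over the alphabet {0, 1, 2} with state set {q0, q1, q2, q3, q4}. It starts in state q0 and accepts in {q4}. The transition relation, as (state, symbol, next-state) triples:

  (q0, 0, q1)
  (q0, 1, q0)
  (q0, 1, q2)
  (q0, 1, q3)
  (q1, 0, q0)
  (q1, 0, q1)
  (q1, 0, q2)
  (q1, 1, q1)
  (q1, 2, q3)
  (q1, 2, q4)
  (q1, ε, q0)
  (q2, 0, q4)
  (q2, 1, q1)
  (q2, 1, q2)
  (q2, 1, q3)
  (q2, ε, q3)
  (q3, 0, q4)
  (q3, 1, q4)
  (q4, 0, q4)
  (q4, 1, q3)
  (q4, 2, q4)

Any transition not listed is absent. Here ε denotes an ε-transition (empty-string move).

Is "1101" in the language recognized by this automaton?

Yes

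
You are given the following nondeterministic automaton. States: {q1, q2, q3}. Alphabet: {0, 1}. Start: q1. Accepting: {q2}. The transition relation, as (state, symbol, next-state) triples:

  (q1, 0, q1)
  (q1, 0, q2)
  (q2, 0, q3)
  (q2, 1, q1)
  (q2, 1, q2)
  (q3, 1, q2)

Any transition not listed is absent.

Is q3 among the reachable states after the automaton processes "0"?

Start in {q1}.
Read '0': q1→{q1, q2}; now {q1, q2}.
State q3 is not in {q1, q2}.

No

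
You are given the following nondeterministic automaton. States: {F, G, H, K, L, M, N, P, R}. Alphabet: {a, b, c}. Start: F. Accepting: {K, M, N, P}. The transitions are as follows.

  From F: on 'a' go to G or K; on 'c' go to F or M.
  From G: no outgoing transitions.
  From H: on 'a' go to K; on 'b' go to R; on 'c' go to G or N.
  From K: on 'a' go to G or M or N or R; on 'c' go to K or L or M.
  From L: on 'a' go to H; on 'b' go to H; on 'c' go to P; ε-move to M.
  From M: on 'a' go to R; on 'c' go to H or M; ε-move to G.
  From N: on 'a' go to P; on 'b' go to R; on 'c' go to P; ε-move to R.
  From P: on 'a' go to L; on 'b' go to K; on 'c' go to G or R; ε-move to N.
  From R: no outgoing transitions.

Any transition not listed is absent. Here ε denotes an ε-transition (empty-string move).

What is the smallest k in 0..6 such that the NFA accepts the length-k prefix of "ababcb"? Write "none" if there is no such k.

1

Start in {F}.
Read 'a': F→{G, K}; now {G, K}.
None of the earlier sets intersect F, but {G, K} does.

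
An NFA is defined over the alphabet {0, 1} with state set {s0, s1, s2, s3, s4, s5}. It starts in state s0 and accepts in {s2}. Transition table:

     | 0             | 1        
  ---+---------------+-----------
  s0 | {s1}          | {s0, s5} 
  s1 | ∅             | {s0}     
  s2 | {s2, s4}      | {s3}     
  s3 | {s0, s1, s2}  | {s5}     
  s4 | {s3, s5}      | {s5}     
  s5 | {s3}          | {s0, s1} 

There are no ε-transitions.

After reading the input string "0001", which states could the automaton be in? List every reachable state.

∅

Start in {s0}.
Read '0': s0→{s1}; now {s1}.
Read '0': s1→∅; now ∅.
The set is empty and remains empty for the remaining 2 symbols.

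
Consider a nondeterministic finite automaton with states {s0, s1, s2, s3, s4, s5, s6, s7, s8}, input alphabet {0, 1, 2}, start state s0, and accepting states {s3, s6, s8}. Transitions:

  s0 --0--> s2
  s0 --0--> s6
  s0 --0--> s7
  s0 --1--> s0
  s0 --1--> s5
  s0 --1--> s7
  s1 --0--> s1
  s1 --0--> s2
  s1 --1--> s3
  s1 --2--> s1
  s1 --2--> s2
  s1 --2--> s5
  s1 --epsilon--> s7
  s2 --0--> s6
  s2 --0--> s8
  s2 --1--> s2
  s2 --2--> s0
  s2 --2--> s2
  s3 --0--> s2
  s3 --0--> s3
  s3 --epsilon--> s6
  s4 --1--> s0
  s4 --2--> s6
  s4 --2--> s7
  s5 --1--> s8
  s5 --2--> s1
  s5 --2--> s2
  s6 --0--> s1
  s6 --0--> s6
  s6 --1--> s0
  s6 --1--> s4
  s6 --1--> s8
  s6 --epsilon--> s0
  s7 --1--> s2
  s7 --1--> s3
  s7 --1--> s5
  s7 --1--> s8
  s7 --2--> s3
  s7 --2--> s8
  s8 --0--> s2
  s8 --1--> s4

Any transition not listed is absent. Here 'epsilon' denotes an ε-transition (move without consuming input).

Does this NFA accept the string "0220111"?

Yes

Start in {s0}.
Read '0': {s0} → {s0, s2, s6, s7}.
Read '2': {s0, s2, s6, s7} → {s0, s2, s3, s6, s8}.
Read '2': {s0, s2, s3, s6, s8} → {s0, s2}.
Read '0': {s0, s2} → {s0, s2, s6, s7, s8}.
Read '1': {s0, s2, s6, s7, s8} → {s0, s2, s3, s4, s5, s6, s7, s8}.
Read '1': {s0, s2, s3, s4, s5, s6, s7, s8} → {s0, s2, s3, s4, s5, s6, s7, s8}.
Read '1': {s0, s2, s3, s4, s5, s6, s7, s8} → {s0, s2, s3, s4, s5, s6, s7, s8}.
The final set {s0, s2, s3, s4, s5, s6, s7, s8} contains the accepting states s3, s6, s8.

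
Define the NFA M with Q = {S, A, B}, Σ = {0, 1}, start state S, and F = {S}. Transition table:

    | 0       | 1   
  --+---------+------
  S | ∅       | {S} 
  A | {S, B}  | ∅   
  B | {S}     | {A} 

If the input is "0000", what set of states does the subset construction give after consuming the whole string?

Start in {S}.
Read '0': {S} → ∅.
The set is empty and remains empty for the remaining 3 symbols.

∅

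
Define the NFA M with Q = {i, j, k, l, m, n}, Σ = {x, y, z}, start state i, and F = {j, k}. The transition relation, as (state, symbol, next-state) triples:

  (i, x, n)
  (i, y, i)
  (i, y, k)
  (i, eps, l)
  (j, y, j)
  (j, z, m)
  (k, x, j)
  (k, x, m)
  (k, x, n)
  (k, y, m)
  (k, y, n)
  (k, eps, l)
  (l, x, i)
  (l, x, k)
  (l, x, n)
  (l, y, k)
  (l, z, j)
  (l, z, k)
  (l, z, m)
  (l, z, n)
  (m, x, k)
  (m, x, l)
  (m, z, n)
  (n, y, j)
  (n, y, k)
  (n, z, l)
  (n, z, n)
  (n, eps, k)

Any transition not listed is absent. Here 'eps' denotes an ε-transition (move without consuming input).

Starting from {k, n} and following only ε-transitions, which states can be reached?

{k, l, n}

Begin with {k, n}.
ε-move k → l; add l.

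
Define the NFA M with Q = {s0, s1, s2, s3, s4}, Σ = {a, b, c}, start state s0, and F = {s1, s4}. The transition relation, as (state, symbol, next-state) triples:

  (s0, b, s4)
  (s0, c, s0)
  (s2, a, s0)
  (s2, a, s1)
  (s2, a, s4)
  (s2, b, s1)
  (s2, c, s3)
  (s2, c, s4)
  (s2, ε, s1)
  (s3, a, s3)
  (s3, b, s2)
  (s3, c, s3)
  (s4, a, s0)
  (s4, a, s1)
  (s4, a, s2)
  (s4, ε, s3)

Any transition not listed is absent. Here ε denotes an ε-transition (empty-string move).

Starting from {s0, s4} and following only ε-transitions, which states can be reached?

Begin with {s0, s4}.
ε-move s4 → s3; add s3.

{s0, s3, s4}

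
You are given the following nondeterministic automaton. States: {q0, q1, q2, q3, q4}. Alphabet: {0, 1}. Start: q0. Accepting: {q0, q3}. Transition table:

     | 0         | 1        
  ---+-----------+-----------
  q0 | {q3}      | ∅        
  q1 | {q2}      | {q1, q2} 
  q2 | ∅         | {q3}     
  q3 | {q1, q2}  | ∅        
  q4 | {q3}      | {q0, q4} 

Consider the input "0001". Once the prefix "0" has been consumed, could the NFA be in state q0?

No

Start in {q0}.
Read '0': q0→{q3}; now {q3}.
State q0 is not in {q3}.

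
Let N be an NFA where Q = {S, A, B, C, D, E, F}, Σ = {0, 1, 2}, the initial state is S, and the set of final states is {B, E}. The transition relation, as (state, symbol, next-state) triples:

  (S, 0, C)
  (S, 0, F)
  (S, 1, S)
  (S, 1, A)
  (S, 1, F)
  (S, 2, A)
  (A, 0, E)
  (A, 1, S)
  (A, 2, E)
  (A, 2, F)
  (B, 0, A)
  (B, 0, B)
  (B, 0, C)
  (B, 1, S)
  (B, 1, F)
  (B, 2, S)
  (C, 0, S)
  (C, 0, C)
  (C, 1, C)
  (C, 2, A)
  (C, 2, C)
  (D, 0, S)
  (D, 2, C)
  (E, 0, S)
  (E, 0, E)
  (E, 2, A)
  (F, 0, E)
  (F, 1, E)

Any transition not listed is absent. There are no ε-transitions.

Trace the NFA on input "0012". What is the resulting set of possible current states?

{A, C, E, F}

Start in {S}.
Read '0': S→{C, F}; now {C, F}.
Read '0': C→{S, C}, F→{E}; now {S, C, E}.
Read '1': S→{S, A, F}, C→{C}, E→∅; now {S, A, C, F}.
Read '2': S→{A}, A→{E, F}, C→{A, C}, F→∅; now {A, C, E, F}.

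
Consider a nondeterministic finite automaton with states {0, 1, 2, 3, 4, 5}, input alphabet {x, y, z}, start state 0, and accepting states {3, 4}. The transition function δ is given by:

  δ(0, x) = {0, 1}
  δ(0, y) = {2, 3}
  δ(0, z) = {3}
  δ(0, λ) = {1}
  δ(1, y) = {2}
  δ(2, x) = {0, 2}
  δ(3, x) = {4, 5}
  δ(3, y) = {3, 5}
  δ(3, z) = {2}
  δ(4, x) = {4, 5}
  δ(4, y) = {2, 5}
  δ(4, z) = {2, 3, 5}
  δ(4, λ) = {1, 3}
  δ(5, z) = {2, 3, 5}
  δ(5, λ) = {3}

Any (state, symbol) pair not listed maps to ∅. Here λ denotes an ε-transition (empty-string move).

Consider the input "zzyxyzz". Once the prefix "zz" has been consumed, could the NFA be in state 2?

Start: ε-closure({0}) = {0, 1}.
Read 'z': {0, 1} → {3}.
Read 'z': {3} → {2}.
State 2 is in {2}.

Yes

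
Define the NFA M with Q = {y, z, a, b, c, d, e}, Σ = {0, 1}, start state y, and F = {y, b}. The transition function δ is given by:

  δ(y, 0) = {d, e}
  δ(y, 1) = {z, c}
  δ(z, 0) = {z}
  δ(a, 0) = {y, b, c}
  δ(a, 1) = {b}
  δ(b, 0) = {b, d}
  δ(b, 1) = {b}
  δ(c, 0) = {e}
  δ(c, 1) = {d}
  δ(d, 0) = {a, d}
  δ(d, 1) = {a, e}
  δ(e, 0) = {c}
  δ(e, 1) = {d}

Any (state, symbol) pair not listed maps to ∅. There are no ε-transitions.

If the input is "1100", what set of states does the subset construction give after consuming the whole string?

Start in {y}.
Read '1': y→{z, c}; now {z, c}.
Read '1': z→∅, c→{d}; now {d}.
Read '0': d→{a, d}; now {a, d}.
Read '0': a→{y, b, c}, d→{a, d}; now {y, a, b, c, d}.

{y, a, b, c, d}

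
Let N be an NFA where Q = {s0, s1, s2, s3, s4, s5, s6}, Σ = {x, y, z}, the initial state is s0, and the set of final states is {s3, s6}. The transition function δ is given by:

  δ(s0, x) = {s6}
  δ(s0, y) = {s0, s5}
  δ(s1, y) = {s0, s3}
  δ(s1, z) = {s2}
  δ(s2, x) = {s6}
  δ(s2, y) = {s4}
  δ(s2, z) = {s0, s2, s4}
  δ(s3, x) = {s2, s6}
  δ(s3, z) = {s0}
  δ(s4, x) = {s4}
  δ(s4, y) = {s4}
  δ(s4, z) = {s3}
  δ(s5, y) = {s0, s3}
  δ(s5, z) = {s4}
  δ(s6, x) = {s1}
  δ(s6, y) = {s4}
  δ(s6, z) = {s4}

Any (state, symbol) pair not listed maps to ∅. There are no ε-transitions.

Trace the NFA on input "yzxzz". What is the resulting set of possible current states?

Start in {s0}.
Read 'y': {s0} → {s0, s5}.
Read 'z': {s0, s5} → {s4}.
Read 'x': {s4} → {s4}.
Read 'z': {s4} → {s3}.
Read 'z': {s3} → {s0}.

{s0}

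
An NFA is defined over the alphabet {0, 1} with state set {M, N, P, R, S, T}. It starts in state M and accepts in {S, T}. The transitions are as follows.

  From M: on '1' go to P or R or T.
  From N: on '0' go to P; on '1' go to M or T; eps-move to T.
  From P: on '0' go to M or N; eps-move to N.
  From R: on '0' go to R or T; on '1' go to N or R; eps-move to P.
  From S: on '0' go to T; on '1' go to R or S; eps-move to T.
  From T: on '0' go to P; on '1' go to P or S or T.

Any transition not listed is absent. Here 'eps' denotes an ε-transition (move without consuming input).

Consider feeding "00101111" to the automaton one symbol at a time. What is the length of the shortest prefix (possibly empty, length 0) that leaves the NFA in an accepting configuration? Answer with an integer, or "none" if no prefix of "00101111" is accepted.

none

Start in {M}.
Read '0': M→∅; now ∅.
The set is empty and remains empty for the remaining 7 symbols.
No reachable set along the way intersects F.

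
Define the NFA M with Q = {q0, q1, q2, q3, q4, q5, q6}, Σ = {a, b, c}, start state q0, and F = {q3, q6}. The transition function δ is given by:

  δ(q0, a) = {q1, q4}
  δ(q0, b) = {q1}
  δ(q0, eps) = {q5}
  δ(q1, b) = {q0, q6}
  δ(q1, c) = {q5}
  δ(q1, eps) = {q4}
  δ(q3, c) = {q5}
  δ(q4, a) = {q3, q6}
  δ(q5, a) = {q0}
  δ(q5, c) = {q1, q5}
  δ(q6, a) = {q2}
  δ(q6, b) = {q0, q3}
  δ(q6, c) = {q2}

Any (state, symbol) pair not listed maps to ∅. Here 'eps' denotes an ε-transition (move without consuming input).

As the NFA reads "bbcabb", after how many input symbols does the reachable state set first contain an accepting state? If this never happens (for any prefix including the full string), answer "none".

2

Start: ε-closure({q0}) = {q0, q5}.
Read 'b': q0→{q1}, q5→∅; union {q1}; ε-closure = {q1, q4}.
Read 'b': q1→{q0, q6}, q4→∅; union {q0, q6}; ε-closure = {q0, q5, q6}.
None of the earlier sets intersect F, but {q0, q5, q6} does.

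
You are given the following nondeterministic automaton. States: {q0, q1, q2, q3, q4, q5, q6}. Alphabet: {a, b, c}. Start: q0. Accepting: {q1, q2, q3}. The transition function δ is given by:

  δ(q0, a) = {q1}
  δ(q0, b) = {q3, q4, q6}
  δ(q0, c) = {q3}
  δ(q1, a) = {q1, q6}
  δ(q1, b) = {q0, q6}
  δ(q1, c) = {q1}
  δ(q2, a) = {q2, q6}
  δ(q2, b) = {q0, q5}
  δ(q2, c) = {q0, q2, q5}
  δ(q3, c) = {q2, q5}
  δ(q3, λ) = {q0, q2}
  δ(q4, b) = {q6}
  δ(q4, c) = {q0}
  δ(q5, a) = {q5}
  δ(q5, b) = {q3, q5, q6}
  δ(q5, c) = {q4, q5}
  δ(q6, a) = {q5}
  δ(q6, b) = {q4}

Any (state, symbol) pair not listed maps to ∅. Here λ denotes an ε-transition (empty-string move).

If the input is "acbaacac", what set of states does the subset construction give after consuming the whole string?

Start in {q0}.
Read 'a': q0→{q1}; now {q1}.
Read 'c': q1→{q1}; now {q1}.
Read 'b': q1→{q0, q6}; now {q0, q6}.
Read 'a': q0→{q1}, q6→{q5}; now {q1, q5}.
Read 'a': q1→{q1, q6}, q5→{q5}; now {q1, q5, q6}.
Read 'c': q1→{q1}, q5→{q4, q5}, q6→∅; now {q1, q4, q5}.
Read 'a': q1→{q1, q6}, q4→∅, q5→{q5}; now {q1, q5, q6}.
Read 'c': q1→{q1}, q5→{q4, q5}, q6→∅; now {q1, q4, q5}.

{q1, q4, q5}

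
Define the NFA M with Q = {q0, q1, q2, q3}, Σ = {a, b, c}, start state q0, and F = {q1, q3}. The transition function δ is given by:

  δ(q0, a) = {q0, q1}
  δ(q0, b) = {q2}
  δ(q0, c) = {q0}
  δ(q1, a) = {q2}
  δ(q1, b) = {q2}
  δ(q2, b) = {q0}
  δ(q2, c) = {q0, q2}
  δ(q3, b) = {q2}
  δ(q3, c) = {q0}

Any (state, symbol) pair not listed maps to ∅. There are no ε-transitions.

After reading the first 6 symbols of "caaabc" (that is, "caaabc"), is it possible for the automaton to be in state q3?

No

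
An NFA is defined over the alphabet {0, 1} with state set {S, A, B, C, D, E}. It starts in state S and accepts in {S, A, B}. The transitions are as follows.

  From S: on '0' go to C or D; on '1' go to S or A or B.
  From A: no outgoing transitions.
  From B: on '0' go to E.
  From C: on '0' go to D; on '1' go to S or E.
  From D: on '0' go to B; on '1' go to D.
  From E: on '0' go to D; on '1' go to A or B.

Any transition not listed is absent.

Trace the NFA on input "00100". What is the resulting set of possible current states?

Start in {S}.
Read '0': S→{C, D}; now {C, D}.
Read '0': C→{D}, D→{B}; now {B, D}.
Read '1': B→∅, D→{D}; now {D}.
Read '0': D→{B}; now {B}.
Read '0': B→{E}; now {E}.

{E}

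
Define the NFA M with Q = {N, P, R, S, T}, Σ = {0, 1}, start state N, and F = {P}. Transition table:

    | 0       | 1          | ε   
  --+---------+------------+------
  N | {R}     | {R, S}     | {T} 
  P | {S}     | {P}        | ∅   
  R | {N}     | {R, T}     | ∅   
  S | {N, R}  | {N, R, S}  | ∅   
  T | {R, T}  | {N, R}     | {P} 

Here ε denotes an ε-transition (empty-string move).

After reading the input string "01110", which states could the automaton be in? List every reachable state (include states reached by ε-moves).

{N, P, R, S, T}

Start: ε-closure({N}) = {N, P, T}.
Read '0': {N, P, T} → {P, R, S, T}.
Read '1': {P, R, S, T} → {N, P, R, S, T}.
Read '1': {N, P, R, S, T} → {N, P, R, S, T}.
Read '1': {N, P, R, S, T} → {N, P, R, S, T}.
Read '0': {N, P, R, S, T} → {N, P, R, S, T}.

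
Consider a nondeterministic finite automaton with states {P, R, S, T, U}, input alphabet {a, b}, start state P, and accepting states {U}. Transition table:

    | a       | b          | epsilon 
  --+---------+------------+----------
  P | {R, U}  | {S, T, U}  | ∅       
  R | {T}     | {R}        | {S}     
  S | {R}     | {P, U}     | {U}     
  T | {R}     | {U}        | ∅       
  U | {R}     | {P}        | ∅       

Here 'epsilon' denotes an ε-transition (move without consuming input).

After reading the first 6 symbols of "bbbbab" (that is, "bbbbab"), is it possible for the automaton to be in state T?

Start in {P}.
Read 'b': P→{S, T, U}; now {S, T, U}.
Read 'b': S→{P, U}, T→{U}, U→{P}; now {P, U}.
Read 'b': P→{S, T, U}, U→{P}; now {P, S, T, U}.
Read 'b': P→{S, T, U}, S→{P, U}, T→{U}, U→{P}; now {P, S, T, U}.
Read 'a': P→{R, U}, S→{R}, T→{R}, U→{R}; union {R, U}; ε-closure = {R, S, U}.
Read 'b': R→{R}, S→{P, U}, U→{P}; union {P, R, U}; ε-closure = {P, R, S, U}.
State T is not in {P, R, S, U}.

No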